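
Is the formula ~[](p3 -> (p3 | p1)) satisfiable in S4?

1. ~[](p3 -> (p3 | p1)), u
2. ~(p3 -> (p3 | p1)), v
3. p3, v
4. ~(p3 | p1), v
5. ~p3, v
6. ~p1, v
Accessibility: uRu, uRv, vRv
Branch closes: p3 and ~p3 both at v.
All branches of the tableau close; one closing branch shown above.

Unsatisfiable (every branch closes)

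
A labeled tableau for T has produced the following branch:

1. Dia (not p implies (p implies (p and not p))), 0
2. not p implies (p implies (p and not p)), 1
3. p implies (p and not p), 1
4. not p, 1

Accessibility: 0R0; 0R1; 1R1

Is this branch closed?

Open

No world carries both an atom and its negation.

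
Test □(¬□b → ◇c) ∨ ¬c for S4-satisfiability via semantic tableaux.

Yes, satisfiable

1. □(¬□b → ◇c) ∨ ¬c, w0
2. ¬c, w0   [∨-rule on 1 (branches; this branch)]
Accessibility: w0Rw0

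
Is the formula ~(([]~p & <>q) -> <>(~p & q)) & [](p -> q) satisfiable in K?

Unsatisfiable

1. ~(([]~p & <>q) -> <>(~p & q)) & [](p -> q), w0
2. ~(([]~p & <>q) -> <>(~p & q)), w0   [&-rule on 1]
3. [](p -> q), w0   [&-rule on 1]
4. []~p & <>q, w0   [~->-rule on 2]
5. ~<>(~p & q), w0   [~->-rule on 2]
6. []~p, w0   [&-rule on 4]
7. <>q, w0   [&-rule on 4]
8. q, w1   [<>-rule on 7: fresh world w1, w0Rw1]
9. p -> q, w1   [[]-rule on 3 via w0Rw1]
10. ~(~p & q), w1   [~<>-rule on 5 via w0Rw1]
11. ~p, w1   [[]-rule on 6 via w0Rw1]
12. ~q, w1   [~&-rule on 10 (branches; this branch)]
Accessibility: w0Rw1
Branch closes: q and ~q both at w1.
All branches of the tableau close; one closing branch shown above.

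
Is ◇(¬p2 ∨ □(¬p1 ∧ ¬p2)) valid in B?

Not valid

Tableau for the negation ¬◇(¬p2 ∨ □(¬p1 ∧ ¬p2)):
1. ¬◇(¬p2 ∨ □(¬p1 ∧ ¬p2)), 0
2. ¬(¬p2 ∨ □(¬p1 ∧ ¬p2)), 0   [¬◇-rule on 1 via 0R0]
3. p2, 0   [¬∨-rule on 2]
4. ¬□(¬p1 ∧ ¬p2), 0   [¬∨-rule on 2]
5. ¬(¬p1 ∧ ¬p2), 1   [¬□-rule on 4: fresh world 1, 0R1]
6. ¬(¬p2 ∨ □(¬p1 ∧ ¬p2)), 1   [¬◇-rule on 1 via 0R1]
7. p2, 1   [¬∨-rule on 6]
8. ¬□(¬p1 ∧ ¬p2), 1   [¬∨-rule on 6]
9. ¬(¬p1 ∧ ¬p2), 2   [¬□-rule on 8: fresh world 2, 1R2]
10. p2, 2   [¬∧-rule on 9 (branches; this branch)]
Accessibility: 0R0, 0R1, 1R0, 1R1, 1R2, 2R1, 2R2
The negation has an open branch (countermodel exists).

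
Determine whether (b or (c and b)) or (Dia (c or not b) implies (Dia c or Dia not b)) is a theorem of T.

Valid in T

Tableau for the negation not ((b or (c and b)) or (Dia (c or not b) implies (Dia c or Dia not b))):
1. not ((b or (c and b)) or (Dia (c or not b) implies (Dia c or Dia not b))), w0
2. not (b or (c and b)), w0   [neg-or-rule on 1]
3. not (Dia (c or not b) implies (Dia c or Dia not b)), w0   [neg-or-rule on 1]
4. not b, w0   [neg-or-rule on 2]
5. not (c and b), w0   [neg-or-rule on 2]
6. Dia (c or not b), w0   [neg-implies-rule on 3]
7. not (Dia c or Dia not b), w0   [neg-implies-rule on 3]
8. not Dia c, w0   [neg-or-rule on 7]
9. not Dia not b, w0   [neg-or-rule on 7]
10. not c, w0   [neg-Dia-rule on 8 via w0Rw0]
11. b, w0   [neg-Dia-rule on 9 via w0Rw0]
Accessibility: w0Rw0
Branch closes: b and not b both at w0.
All branches of the negation close; one closing branch shown above.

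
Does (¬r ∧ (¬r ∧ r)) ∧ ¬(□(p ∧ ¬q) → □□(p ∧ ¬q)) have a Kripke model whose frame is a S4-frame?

Unsatisfiable

1. (¬r ∧ (¬r ∧ r)) ∧ ¬(□(p ∧ ¬q) → □□(p ∧ ¬q)), u
2. ¬r ∧ (¬r ∧ r), u
3. ¬(□(p ∧ ¬q) → □□(p ∧ ¬q)), u
4. ¬r, u
5. ¬r ∧ r, u
6. □(p ∧ ¬q), u
7. ¬□□(p ∧ ¬q), u
8. r, u
Accessibility: uRu
Branch closes: r and ¬r both at u.
(One branch shown.) All branches close.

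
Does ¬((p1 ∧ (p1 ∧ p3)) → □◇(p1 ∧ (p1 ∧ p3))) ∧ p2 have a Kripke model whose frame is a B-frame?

1. ¬((p1 ∧ (p1 ∧ p3)) → □◇(p1 ∧ (p1 ∧ p3))) ∧ p2, w0
2. ¬((p1 ∧ (p1 ∧ p3)) → □◇(p1 ∧ (p1 ∧ p3))), w0
3. p2, w0
4. p1 ∧ (p1 ∧ p3), w0
5. ¬□◇(p1 ∧ (p1 ∧ p3)), w0
6. p1, w0
7. p1 ∧ p3, w0
8. p3, w0
9. ¬◇(p1 ∧ (p1 ∧ p3)), w1
10. ¬(p1 ∧ (p1 ∧ p3)), w0
11. ¬(p1 ∧ (p1 ∧ p3)), w1
12. ¬(p1 ∧ p3), w0
13. ¬(p1 ∧ p3), w1
14. ¬p3, w0
Accessibility: w0Rw0, w0Rw1, w1Rw0, w1Rw1
Branch closes: p3 and ¬p3 both at w0.
(One branch shown.) All branches close.

Unsatisfiable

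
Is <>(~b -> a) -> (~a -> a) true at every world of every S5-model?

Not valid

Tableau for the negation ~(<>(~b -> a) -> (~a -> a)):
1. ~(<>(~b -> a) -> (~a -> a)), u
2. <>(~b -> a), u   [~->-rule on 1]
3. ~(~a -> a), u   [~->-rule on 1]
4. ~a, u   [~->-rule on 3]
5. ~b -> a, v   [<>-rule on 2: fresh world v, uRv]
6. a, v   [->-rule on 5 (branches; this branch)]
Accessibility: uRu, uRv, vRu, vRv
The negation has an open branch (countermodel exists).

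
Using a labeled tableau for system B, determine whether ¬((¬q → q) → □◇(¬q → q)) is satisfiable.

1. ¬((¬q → q) → □◇(¬q → q)), w0
2. ¬q → q, w0
3. ¬□◇(¬q → q), w0
4. q, w0
5. ¬◇(¬q → q), w1
6. ¬(¬q → q), w0
7. ¬q, w0
Accessibility: w0Rw0, w0Rw1, w1Rw0, w1Rw1
Branch closes: q and ¬q both at w0.
All branches of the tableau close; one closing branch shown above.

Unsatisfiable (every branch closes)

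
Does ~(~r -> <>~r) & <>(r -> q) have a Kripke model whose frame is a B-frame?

1. ~(~r -> <>~r) & <>(r -> q), w0
2. ~(~r -> <>~r), w0
3. <>(r -> q), w0
4. ~r, w0
5. ~<>~r, w0
6. r, w0
Accessibility: w0Rw0
Branch closes: r and ~r both at w0.
All branches of the tableau close; one closing branch shown above.

Unsatisfiable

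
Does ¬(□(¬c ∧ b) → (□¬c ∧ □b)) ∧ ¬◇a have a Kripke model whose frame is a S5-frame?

Unsatisfiable

1. ¬(□(¬c ∧ b) → (□¬c ∧ □b)) ∧ ¬◇a, 0
2. ¬(□(¬c ∧ b) → (□¬c ∧ □b)), 0   [∧-rule on 1]
3. ¬◇a, 0   [∧-rule on 1]
4. □(¬c ∧ b), 0   [¬→-rule on 2]
5. ¬(□¬c ∧ □b), 0   [¬→-rule on 2]
6. ¬a, 0   [¬◇-rule on 3 via 0R0]
7. ¬c ∧ b, 0   [□-rule on 4 via 0R0]
8. ¬c, 0   [∧-rule on 7]
9. b, 0   [∧-rule on 7]
10. ¬□b, 0   [¬∧-rule on 5 (branches; this branch)]
11. ¬b, 1   [¬□-rule on 10: fresh world 1, 0R1]
12. ¬a, 1   [¬◇-rule on 3 via 0R1]
13. ¬c ∧ b, 1   [□-rule on 4 via 0R1]
14. ¬c, 1   [∧-rule on 13]
15. b, 1   [∧-rule on 13]
Accessibility: 0R0, 0R1, 1R0, 1R1
Branch closes: b and ¬b both at 1.
All branches of the tableau close; one closing branch shown above.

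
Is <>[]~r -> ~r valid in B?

Valid

Tableau for the negation ~(<>[]~r -> ~r):
1. ~(<>[]~r -> ~r), 0
2. <>[]~r, 0
3. r, 0
4. []~r, 1
5. ~r, 0
Accessibility: 0R0, 0R1, 1R0, 1R1
Branch closes: r and ~r both at 0.
Every branch of the negation's tableau closes; the branch above is one of them.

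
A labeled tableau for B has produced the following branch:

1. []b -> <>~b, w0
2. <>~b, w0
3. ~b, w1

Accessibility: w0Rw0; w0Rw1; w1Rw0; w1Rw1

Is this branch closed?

Open

No world carries both an atom and its negation.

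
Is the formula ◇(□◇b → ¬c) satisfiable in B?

1. ◇(□◇b → ¬c), w0
2. □◇b → ¬c, w1
3. ¬c, w1
Accessibility: w0Rw0, w0Rw1, w1Rw0, w1Rw1

Satisfiable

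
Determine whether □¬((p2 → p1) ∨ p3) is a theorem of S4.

Not valid

Tableau for the negation ¬□¬((p2 → p1) ∨ p3):
1. ¬□¬((p2 → p1) ∨ p3), u
2. (p2 → p1) ∨ p3, v   [¬□-rule on 1: fresh world v, uRv]
3. p3, v   [∨-rule on 2 (branches; this branch)]
Accessibility: uRu, uRv, vRv
The negation has an open branch (countermodel exists).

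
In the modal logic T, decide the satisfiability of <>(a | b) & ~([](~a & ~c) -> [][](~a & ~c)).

1. <>(a | b) & ~([](~a & ~c) -> [][](~a & ~c)), 0
2. <>(a | b), 0
3. ~([](~a & ~c) -> [][](~a & ~c)), 0
4. [](~a & ~c), 0
5. ~[][](~a & ~c), 0
6. ~a & ~c, 0
7. ~a, 0
8. ~c, 0
9. a | b, 1
10. ~a & ~c, 1
11. ~a, 1
12. ~c, 1
13. b, 1
14. ~[](~a & ~c), 2
15. ~a & ~c, 2
16. ~a, 2
17. ~c, 2
18. ~(~a & ~c), 3
19. c, 3
Accessibility: 0R0, 0R1, 0R2, 1R1, 2R2, 2R3, 3R3

Satisfiable (open branch found)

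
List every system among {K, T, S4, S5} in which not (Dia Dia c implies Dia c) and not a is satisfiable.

K, T

S4-tableau for the formula:
1. not (Dia Dia c implies Dia c) and not a, u
2. not (Dia Dia c implies Dia c), u
3. not a, u
4. Dia Dia c, u
5. not Dia c, u
6. not c, u
7. Dia c, v
8. not c, v
9. c, w
10. not c, w
Accessibility: uRu, uRv, uRw, vRv, vRw, wRw
Branch closes: c and not c both at w.
Every branch closes (one shown): unsatisfiable in S4, hence also in S5 (every S5-frame is an S4-frame).
T-tableau for the formula:
1. not (Dia Dia c implies Dia c) and not a, u
2. not (Dia Dia c implies Dia c), u
3. not a, u
4. Dia Dia c, u
5. not Dia c, u
6. not c, u
7. Dia c, v
8. not c, v
9. c, w
Accessibility: uRu, uRv, vRv, vRw, wRw
Complete open branch: satisfiable in T, hence also in K (this T-model is also a K-model).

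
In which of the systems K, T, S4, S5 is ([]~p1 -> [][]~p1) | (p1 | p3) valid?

S4, S5

S4-tableau for the negation ~(([]~p1 -> [][]~p1) | (p1 | p3)):
1. ~(([]~p1 -> [][]~p1) | (p1 | p3)), u
2. ~([]~p1 -> [][]~p1), u
3. ~(p1 | p3), u
4. []~p1, u
5. ~[][]~p1, u
6. ~p1, u
7. ~p3, u
8. ~[]~p1, v
9. ~p1, v
10. p1, w
11. ~p1, w
Accessibility: uRu, uRv, uRw, vRv, vRw, wRw
Branch closes: p1 and ~p1 both at w.
Every branch closes (one shown): valid in S4, hence also in S5 (every theorem of S4 is a theorem of S5).
T-tableau for the negation ~(([]~p1 -> [][]~p1) | (p1 | p3)):
1. ~(([]~p1 -> [][]~p1) | (p1 | p3)), u
2. ~([]~p1 -> [][]~p1), u
3. ~(p1 | p3), u
4. []~p1, u
5. ~[][]~p1, u
6. ~p1, u
7. ~p3, u
8. ~[]~p1, v
9. ~p1, v
10. p1, w
Accessibility: uRu, uRv, vRv, vRw, wRw
Complete open branch: countermodel on a T-frame, so not valid in T, nor in K (the same frame is also a K-frame).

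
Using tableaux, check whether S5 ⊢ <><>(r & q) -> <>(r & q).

Valid

Tableau for the negation ~(<><>(r & q) -> <>(r & q)):
1. ~(<><>(r & q) -> <>(r & q)), w0
2. <><>(r & q), w0
3. ~<>(r & q), w0
4. ~(r & q), w0
5. ~q, w0
6. <>(r & q), w1
7. ~(r & q), w1
8. ~q, w1
9. r & q, w2
10. r, w2
11. q, w2
12. ~(r & q), w2
13. ~q, w2
Accessibility: w0Rw0, w0Rw1, w0Rw2, w1Rw0, w1Rw1, w1Rw2, w2Rw0, w2Rw1, w2Rw2
Branch closes: q and ~q both at w2.
Every branch of the negation's tableau closes; the branch above is one of them.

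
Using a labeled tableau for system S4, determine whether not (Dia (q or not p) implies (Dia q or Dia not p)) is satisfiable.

Unsatisfiable

1. not (Dia (q or not p) implies (Dia q or Dia not p)), w0
2. Dia (q or not p), w0
3. not (Dia q or Dia not p), w0
4. not Dia q, w0
5. not Dia not p, w0
6. not q, w0
7. p, w0
8. q or not p, w1
9. not q, w1
10. p, w1
11. not p, w1
Accessibility: w0Rw0, w0Rw1, w1Rw1
Branch closes: p and not p both at w1.
All branches of the tableau close; one closing branch shown above.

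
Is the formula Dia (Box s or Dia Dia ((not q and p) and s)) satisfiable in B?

Yes, satisfiable

1. Dia (Box s or Dia Dia ((not q and p) and s)), 0
2. Box s or Dia Dia ((not q and p) and s), 1   [Dia-rule on 1: fresh world 1, 0R1]
3. Dia Dia ((not q and p) and s), 1   [or-rule on 2 (branches; this branch)]
4. Dia ((not q and p) and s), 2   [Dia-rule on 3: fresh world 2, 1R2]
5. (not q and p) and s, 3   [Dia-rule on 4: fresh world 3, 2R3]
6. not q and p, 3   [and-rule on 5]
7. s, 3   [and-rule on 5]
8. not q, 3   [and-rule on 6]
9. p, 3   [and-rule on 6]
Accessibility: 0R0, 0R1, 1R0, 1R1, 1R2, 2R1, 2R2, 2R3, 3R2, 3R3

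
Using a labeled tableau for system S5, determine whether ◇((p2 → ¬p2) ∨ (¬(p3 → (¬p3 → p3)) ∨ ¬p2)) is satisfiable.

Yes, satisfiable

1. ◇((p2 → ¬p2) ∨ (¬(p3 → (¬p3 → p3)) ∨ ¬p2)), 0
2. (p2 → ¬p2) ∨ (¬(p3 → (¬p3 → p3)) ∨ ¬p2), 1   [◇-rule on 1: fresh world 1, 0R1]
3. ¬(p3 → (¬p3 → p3)) ∨ ¬p2, 1   [∨-rule on 2 (branches; this branch)]
4. ¬p2, 1   [∨-rule on 3 (branches; this branch)]
Accessibility: 0R0, 0R1, 1R0, 1R1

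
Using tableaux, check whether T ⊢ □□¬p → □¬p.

Tableau for the negation ¬(□□¬p → □¬p):
1. ¬(□□¬p → □¬p), w0
2. □□¬p, w0
3. ¬□¬p, w0
4. □¬p, w0
5. ¬p, w0
6. p, w1
7. □¬p, w1
8. ¬p, w1
Accessibility: w0Rw0, w0Rw1, w1Rw1
Branch closes: p and ¬p both at w1.
Every branch of the negation's tableau closes; the branch above is one of them.

Valid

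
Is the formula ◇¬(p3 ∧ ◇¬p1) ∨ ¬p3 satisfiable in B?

Satisfiable

1. ◇¬(p3 ∧ ◇¬p1) ∨ ¬p3, u
2. ¬p3, u
Accessibility: uRu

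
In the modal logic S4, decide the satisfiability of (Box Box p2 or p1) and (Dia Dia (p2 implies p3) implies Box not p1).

1. (Box Box p2 or p1) and (Dia Dia (p2 implies p3) implies Box not p1), w0
2. Box Box p2 or p1, w0
3. Dia Dia (p2 implies p3) implies Box not p1, w0
4. p1, w0
5. not Dia Dia (p2 implies p3), w0
6. not Dia (p2 implies p3), w0
7. not (p2 implies p3), w0
8. p2, w0
9. not p3, w0
Accessibility: w0Rw0

Satisfiable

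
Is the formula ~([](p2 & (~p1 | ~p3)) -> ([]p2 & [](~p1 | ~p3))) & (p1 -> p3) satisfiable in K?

Unsatisfiable (every branch closes)

1. ~([](p2 & (~p1 | ~p3)) -> ([]p2 & [](~p1 | ~p3))) & (p1 -> p3), u
2. ~([](p2 & (~p1 | ~p3)) -> ([]p2 & [](~p1 | ~p3))), u
3. p1 -> p3, u
4. [](p2 & (~p1 | ~p3)), u
5. ~([]p2 & [](~p1 | ~p3)), u
6. p3, u
7. ~[](~p1 | ~p3), u
8. ~(~p1 | ~p3), v
9. p1, v
10. p3, v
11. p2 & (~p1 | ~p3), v
12. p2, v
13. ~p1 | ~p3, v
14. ~p3, v
Accessibility: uRv
Branch closes: p3 and ~p3 both at v.
Every branch closes; the branch above is one of them.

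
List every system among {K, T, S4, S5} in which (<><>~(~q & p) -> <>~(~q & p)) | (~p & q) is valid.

S4, S5

S4-tableau for the negation ~((<><>~(~q & p) -> <>~(~q & p)) | (~p & q)):
1. ~((<><>~(~q & p) -> <>~(~q & p)) | (~p & q)), w0
2. ~(<><>~(~q & p) -> <>~(~q & p)), w0
3. ~(~p & q), w0
4. <><>~(~q & p), w0
5. ~<>~(~q & p), w0
6. ~q & p, w0
7. ~q, w0
8. p, w0
9. <>~(~q & p), w1
10. ~q & p, w1
11. ~q, w1
12. p, w1
13. ~(~q & p), w2
14. ~q & p, w2
15. ~q, w2
16. p, w2
17. ~p, w2
Accessibility: w0Rw0, w0Rw1, w0Rw2, w1Rw1, w1Rw2, w2Rw2
Branch closes: p and ~p both at w2.
Every branch closes (one shown): valid in S4, hence also in S5 (every theorem of S4 is a theorem of S5).
T-tableau for the negation ~((<><>~(~q & p) -> <>~(~q & p)) | (~p & q)):
1. ~((<><>~(~q & p) -> <>~(~q & p)) | (~p & q)), w0
2. ~(<><>~(~q & p) -> <>~(~q & p)), w0
3. ~(~p & q), w0
4. <><>~(~q & p), w0
5. ~<>~(~q & p), w0
6. ~q & p, w0
7. ~q, w0
8. p, w0
9. <>~(~q & p), w1
10. ~q & p, w1
11. ~q, w1
12. p, w1
13. ~(~q & p), w2
14. ~p, w2
Accessibility: w0Rw0, w0Rw1, w1Rw1, w1Rw2, w2Rw2
Complete open branch: countermodel on a T-frame, so not valid in T, nor in K (the same frame is also a K-frame).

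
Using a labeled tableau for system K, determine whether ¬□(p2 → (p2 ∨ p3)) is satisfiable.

1. ¬□(p2 → (p2 ∨ p3)), w0
2. ¬(p2 → (p2 ∨ p3)), w1
3. p2, w1
4. ¬(p2 ∨ p3), w1
5. ¬p2, w1
6. ¬p3, w1
Accessibility: w0Rw1
Branch closes: p2 and ¬p2 both at w1.
(One branch shown.) All branches close.

Unsatisfiable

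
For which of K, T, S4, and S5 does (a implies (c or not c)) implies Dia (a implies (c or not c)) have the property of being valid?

K-tableau for the negation not ((a implies (c or not c)) implies Dia (a implies (c or not c))):
1. not ((a implies (c or not c)) implies Dia (a implies (c or not c))), 0
2. a implies (c or not c), 0
3. not Dia (a implies (c or not c)), 0
4. c or not c, 0
5. not c, 0
Complete open branch: countermodel on a K-frame, so not valid in K.
T-tableau for the negation not ((a implies (c or not c)) implies Dia (a implies (c or not c))):
1. not ((a implies (c or not c)) implies Dia (a implies (c or not c))), 0
2. a implies (c or not c), 0
3. not Dia (a implies (c or not c)), 0
4. not (a implies (c or not c)), 0
5. a, 0
6. not (c or not c), 0
7. not c, 0
8. c, 0
Accessibility: 0R0
Branch closes: c and not c both at 0.
Every branch closes (one shown): valid in T, hence also in S4, S5 (every theorem of T is a theorem of S4 and S5).

T, S4, S5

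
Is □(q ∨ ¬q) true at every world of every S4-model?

Yes, valid

Tableau for the negation ¬□(q ∨ ¬q):
1. ¬□(q ∨ ¬q), 0
2. ¬(q ∨ ¬q), 1
3. ¬q, 1
4. q, 1
Accessibility: 0R0, 0R1, 1R1
Branch closes: q and ¬q both at 1.
Every branch of the negation's tableau closes; the branch above is one of them.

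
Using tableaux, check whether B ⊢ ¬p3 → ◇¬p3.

Valid in B

Tableau for the negation ¬(¬p3 → ◇¬p3):
1. ¬(¬p3 → ◇¬p3), u
2. ¬p3, u   [¬→-rule on 1]
3. ¬◇¬p3, u   [¬→-rule on 1]
4. p3, u   [¬◇-rule on 3 via uRu]
Accessibility: uRu
Branch closes: p3 and ¬p3 both at u.
Every branch of the negation's tableau closes; the branch above is one of them.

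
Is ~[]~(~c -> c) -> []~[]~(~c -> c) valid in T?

Tableau for the negation ~(~[]~(~c -> c) -> []~[]~(~c -> c)):
1. ~(~[]~(~c -> c) -> []~[]~(~c -> c)), u
2. ~[]~(~c -> c), u
3. ~[]~[]~(~c -> c), u
4. ~c -> c, v
5. c, v
6. []~(~c -> c), w
7. ~(~c -> c), w
8. ~c, w
Accessibility: uRu, uRv, uRw, vRv, wRw
The negation has an open branch (countermodel exists).

Not valid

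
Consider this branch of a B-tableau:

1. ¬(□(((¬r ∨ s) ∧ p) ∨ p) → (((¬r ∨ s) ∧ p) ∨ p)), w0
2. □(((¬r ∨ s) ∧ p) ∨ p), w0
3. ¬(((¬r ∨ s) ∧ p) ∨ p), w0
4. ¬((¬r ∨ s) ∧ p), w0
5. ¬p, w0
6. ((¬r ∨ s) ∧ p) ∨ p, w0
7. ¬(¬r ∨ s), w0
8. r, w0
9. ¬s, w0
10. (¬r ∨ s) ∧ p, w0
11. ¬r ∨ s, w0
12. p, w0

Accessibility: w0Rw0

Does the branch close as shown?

Both p and ¬p appear at w0.

Yes, closed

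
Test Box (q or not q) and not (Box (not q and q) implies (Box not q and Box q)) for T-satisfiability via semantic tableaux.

1. Box (q or not q) and not (Box (not q and q) implies (Box not q and Box q)), w0
2. Box (q or not q), w0
3. not (Box (not q and q) implies (Box not q and Box q)), w0
4. Box (not q and q), w0
5. not (Box not q and Box q), w0
6. q or not q, w0
7. not q and q, w0
8. not q, w0
9. q, w0
Accessibility: w0Rw0
Branch closes: q and not q both at w0.
(One branch shown.) All branches close.

Unsatisfiable (every branch closes)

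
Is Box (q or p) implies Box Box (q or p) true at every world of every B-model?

Tableau for the negation not (Box (q or p) implies Box Box (q or p)):
1. not (Box (q or p) implies Box Box (q or p)), 0
2. Box (q or p), 0
3. not Box Box (q or p), 0
4. q or p, 0
5. p, 0
6. not Box (q or p), 1
7. q or p, 1
8. p, 1
9. not (q or p), 2
10. not q, 2
11. not p, 2
Accessibility: 0R0, 0R1, 1R0, 1R1, 1R2, 2R1, 2R2
The negation has an open branch (countermodel exists).

Not valid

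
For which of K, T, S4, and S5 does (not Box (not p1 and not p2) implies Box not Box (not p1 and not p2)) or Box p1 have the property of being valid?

S5

S4-tableau for the negation not ((not Box (not p1 and not p2) implies Box not Box (not p1 and not p2)) or Box p1):
1. not ((not Box (not p1 and not p2) implies Box not Box (not p1 and not p2)) or Box p1), w0
2. not (not Box (not p1 and not p2) implies Box not Box (not p1 and not p2)), w0   [neg-or-rule on 1]
3. not Box p1, w0   [neg-or-rule on 1]
4. not Box (not p1 and not p2), w0   [neg-implies-rule on 2]
5. not Box not Box (not p1 and not p2), w0   [neg-implies-rule on 2]
6. not p1, w1   [neg-Box-rule on 3: fresh world w1, w0Rw1]
7. not (not p1 and not p2), w2   [neg-Box-rule on 4: fresh world w2, w0Rw2]
8. p2, w2   [neg-and-rule on 7 (branches; this branch)]
9. Box (not p1 and not p2), w3   [neg-Box-rule on 5: fresh world w3, w0Rw3]
10. not p1 and not p2, w3   [Box-rule on 9 via w3Rw3]
11. not p1, w3   [and-rule on 10]
12. not p2, w3   [and-rule on 10]
Accessibility: w0Rw0, w0Rw1, w0Rw2, w0Rw3, w1Rw1, w2Rw2, w3Rw3
Complete open branch: countermodel on an S4-frame, so not valid in S4, nor in K, T (the same frame is also a K-frame and a T-frame).
S5-tableau for the negation not ((not Box (not p1 and not p2) implies Box not Box (not p1 and not p2)) or Box p1):
1. not ((not Box (not p1 and not p2) implies Box not Box (not p1 and not p2)) or Box p1), w0
2. not (not Box (not p1 and not p2) implies Box not Box (not p1 and not p2)), w0   [neg-or-rule on 1]
3. not Box p1, w0   [neg-or-rule on 1]
4. not Box (not p1 and not p2), w0   [neg-implies-rule on 2]
5. not Box not Box (not p1 and not p2), w0   [neg-implies-rule on 2]
6. not p1, w1   [neg-Box-rule on 3: fresh world w1, w0Rw1]
7. not (not p1 and not p2), w2   [neg-Box-rule on 4: fresh world w2, w0Rw2]
8. p2, w2   [neg-and-rule on 7 (branches; this branch)]
9. Box (not p1 and not p2), w3   [neg-Box-rule on 5: fresh world w3, w0Rw3]
10. not p1 and not p2, w0   [Box-rule on 9 via w3Rw0]
11. not p1, w0   [and-rule on 10]
12. not p2, w0   [and-rule on 10]
13. not p1 and not p2, w1   [Box-rule on 9 via w3Rw1]
14. not p2, w1   [and-rule on 13]
15. not p1 and not p2, w2   [Box-rule on 9 via w3Rw2]
16. not p1, w2   [and-rule on 15]
17. not p2, w2   [and-rule on 15]
Accessibility: w0Rw0, w0Rw1, w0Rw2, w0Rw3, w1Rw0, w1Rw1, w1Rw2, w1Rw3, w2Rw0, w2Rw1, w2Rw2, w2Rw3, w3Rw0, w3Rw1, w3Rw2, w3Rw3
Branch closes: p2 and not p2 both at w2.
Every branch closes (one shown): valid in S5.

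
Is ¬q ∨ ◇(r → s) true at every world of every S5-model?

No, not valid

Tableau for the negation ¬(¬q ∨ ◇(r → s)):
1. ¬(¬q ∨ ◇(r → s)), 0
2. q, 0   [¬∨-rule on 1]
3. ¬◇(r → s), 0   [¬∨-rule on 1]
4. ¬(r → s), 0   [¬◇-rule on 3 via 0R0]
5. r, 0   [¬→-rule on 4]
6. ¬s, 0   [¬→-rule on 4]
Accessibility: 0R0
The negation has an open branch (countermodel exists).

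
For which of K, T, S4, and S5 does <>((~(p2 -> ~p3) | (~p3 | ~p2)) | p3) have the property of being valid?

T-tableau for the negation ~<>((~(p2 -> ~p3) | (~p3 | ~p2)) | p3):
1. ~<>((~(p2 -> ~p3) | (~p3 | ~p2)) | p3), w0
2. ~((~(p2 -> ~p3) | (~p3 | ~p2)) | p3), w0
3. ~(~(p2 -> ~p3) | (~p3 | ~p2)), w0
4. ~p3, w0
5. p2 -> ~p3, w0
6. ~(~p3 | ~p2), w0
7. p3, w0
8. p2, w0
Accessibility: w0Rw0
Branch closes: p3 and ~p3 both at w0.
Every branch closes (one shown): valid in T, hence also in S4, S5 (every theorem of T is a theorem of S4 and S5).
K-tableau for the negation ~<>((~(p2 -> ~p3) | (~p3 | ~p2)) | p3):
1. ~<>((~(p2 -> ~p3) | (~p3 | ~p2)) | p3), w0
Complete open branch: countermodel on a K-frame, so not valid in K.

T, S4, S5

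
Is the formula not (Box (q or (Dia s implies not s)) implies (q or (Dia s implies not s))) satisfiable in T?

No, unsatisfiable

1. not (Box (q or (Dia s implies not s)) implies (q or (Dia s implies not s))), u
2. Box (q or (Dia s implies not s)), u
3. not (q or (Dia s implies not s)), u
4. not q, u
5. not (Dia s implies not s), u
6. Dia s, u
7. s, u
8. q or (Dia s implies not s), u
9. Dia s implies not s, u
10. not Dia s, u
11. not s, u
Accessibility: uRu
Branch closes: s and not s both at u.
(One branch shown.) All branches close.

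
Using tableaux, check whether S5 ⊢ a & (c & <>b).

No, not valid

Tableau for the negation ~(a & (c & <>b)):
1. ~(a & (c & <>b)), u
2. ~(c & <>b), u   [~&-rule on 1 (branches; this branch)]
3. ~<>b, u   [~&-rule on 2 (branches; this branch)]
4. ~b, u   [~<>-rule on 3 via uRu]
Accessibility: uRu
The negation has an open branch (countermodel exists).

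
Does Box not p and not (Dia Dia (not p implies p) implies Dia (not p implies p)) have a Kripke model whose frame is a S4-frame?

No, unsatisfiable

1. Box not p and not (Dia Dia (not p implies p) implies Dia (not p implies p)), w0
2. Box not p, w0
3. not (Dia Dia (not p implies p) implies Dia (not p implies p)), w0
4. Dia Dia (not p implies p), w0
5. not Dia (not p implies p), w0
6. not p, w0
7. not (not p implies p), w0
8. Dia (not p implies p), w1
9. not p, w1
10. not (not p implies p), w1
11. not p implies p, w2
12. not p, w2
13. not (not p implies p), w2
14. p, w2
Accessibility: w0Rw0, w0Rw1, w0Rw2, w1Rw1, w1Rw2, w2Rw2
Branch closes: p and not p both at w2.
Every branch closes; the branch above is one of them.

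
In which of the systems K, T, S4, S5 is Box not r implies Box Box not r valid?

S4, S5

T-tableau for the negation not (Box not r implies Box Box not r):
1. not (Box not r implies Box Box not r), u
2. Box not r, u
3. not Box Box not r, u
4. not r, u
5. not Box not r, v
6. not r, v
7. r, w
Accessibility: uRu, uRv, vRv, vRw, wRw
Complete open branch: countermodel on a T-frame, so not valid in T, nor in K (the same frame is also a K-frame).
S4-tableau for the negation not (Box not r implies Box Box not r):
1. not (Box not r implies Box Box not r), u
2. Box not r, u
3. not Box Box not r, u
4. not r, u
5. not Box not r, v
6. not r, v
7. r, w
8. not r, w
Accessibility: uRu, uRv, uRw, vRv, vRw, wRw
Branch closes: r and not r both at w.
Every branch closes (one shown): valid in S4, hence also in S5 (every theorem of S4 is a theorem of S5).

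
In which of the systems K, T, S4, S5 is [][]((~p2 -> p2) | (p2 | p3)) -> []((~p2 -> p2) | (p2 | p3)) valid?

K-tableau for the negation ~([][]((~p2 -> p2) | (p2 | p3)) -> []((~p2 -> p2) | (p2 | p3))):
1. ~([][]((~p2 -> p2) | (p2 | p3)) -> []((~p2 -> p2) | (p2 | p3))), 0
2. [][]((~p2 -> p2) | (p2 | p3)), 0
3. ~[]((~p2 -> p2) | (p2 | p3)), 0
4. ~((~p2 -> p2) | (p2 | p3)), 1
5. ~(~p2 -> p2), 1
6. ~(p2 | p3), 1
7. ~p2, 1
8. ~p3, 1
9. []((~p2 -> p2) | (p2 | p3)), 1
Accessibility: 0R1
Complete open branch: countermodel on a K-frame, so not valid in K.
T-tableau for the negation ~([][]((~p2 -> p2) | (p2 | p3)) -> []((~p2 -> p2) | (p2 | p3))):
1. ~([][]((~p2 -> p2) | (p2 | p3)) -> []((~p2 -> p2) | (p2 | p3))), 0
2. [][]((~p2 -> p2) | (p2 | p3)), 0
3. ~[]((~p2 -> p2) | (p2 | p3)), 0
4. []((~p2 -> p2) | (p2 | p3)), 0
5. (~p2 -> p2) | (p2 | p3), 0
6. p2 | p3, 0
7. p3, 0
8. ~((~p2 -> p2) | (p2 | p3)), 1
9. ~(~p2 -> p2), 1
10. ~(p2 | p3), 1
11. ~p2, 1
12. ~p3, 1
13. []((~p2 -> p2) | (p2 | p3)), 1
14. (~p2 -> p2) | (p2 | p3), 1
15. p2 | p3, 1
16. p3, 1
Accessibility: 0R0, 0R1, 1R1
Branch closes: p3 and ~p3 both at 1.
Every branch closes (one shown): valid in T, hence also in S4, S5 (every theorem of T is a theorem of S4 and S5).

T, S4, S5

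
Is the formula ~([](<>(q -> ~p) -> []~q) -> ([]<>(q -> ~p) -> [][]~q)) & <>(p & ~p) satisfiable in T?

1. ~([](<>(q -> ~p) -> []~q) -> ([]<>(q -> ~p) -> [][]~q)) & <>(p & ~p), u
2. ~([](<>(q -> ~p) -> []~q) -> ([]<>(q -> ~p) -> [][]~q)), u
3. <>(p & ~p), u
4. [](<>(q -> ~p) -> []~q), u
5. ~([]<>(q -> ~p) -> [][]~q), u
6. []<>(q -> ~p), u
7. ~[][]~q, u
8. <>(q -> ~p) -> []~q, u
9. <>(q -> ~p), u
10. ~<>(q -> ~p), u
11. ~(q -> ~p), u
12. q, u
13. p, u
14. p & ~p, v
15. p, v
16. ~p, v
Accessibility: uRu, uRv, vRv
Branch closes: p and ~p both at v.
All branches of the tableau close; one closing branch shown above.

No, unsatisfiable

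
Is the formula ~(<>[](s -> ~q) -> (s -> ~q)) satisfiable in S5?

No, unsatisfiable

1. ~(<>[](s -> ~q) -> (s -> ~q)), u
2. <>[](s -> ~q), u   [~->-rule on 1]
3. ~(s -> ~q), u   [~->-rule on 1]
4. s, u   [~->-rule on 3]
5. q, u   [~->-rule on 3]
6. [](s -> ~q), v   [<>-rule on 2: fresh world v, uRv]
7. s -> ~q, u   [[]-rule on 6 via vRu]
8. s -> ~q, v   [[]-rule on 6 via vRv]
9. ~q, u   [->-rule on 7 (branches; this branch)]
Accessibility: uRu, uRv, vRu, vRv
Branch closes: q and ~q both at u.
(One branch shown.) All branches close.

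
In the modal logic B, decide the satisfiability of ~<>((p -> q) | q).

1. ~<>((p -> q) | q), w0
2. ~((p -> q) | q), w0
3. ~(p -> q), w0
4. ~q, w0
5. p, w0
Accessibility: w0Rw0

Yes, satisfiable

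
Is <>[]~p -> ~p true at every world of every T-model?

Tableau for the negation ~(<>[]~p -> ~p):
1. ~(<>[]~p -> ~p), w0
2. <>[]~p, w0
3. p, w0
4. []~p, w1
5. ~p, w1
Accessibility: w0Rw0, w0Rw1, w1Rw1
The negation has an open branch (countermodel exists).

Invalid (countermodel exists)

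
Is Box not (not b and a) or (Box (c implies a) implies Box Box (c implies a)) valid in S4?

Valid

Tableau for the negation not (Box not (not b and a) or (Box (c implies a) implies Box Box (c implies a))):
1. not (Box not (not b and a) or (Box (c implies a) implies Box Box (c implies a))), u
2. not Box not (not b and a), u
3. not (Box (c implies a) implies Box Box (c implies a)), u
4. Box (c implies a), u
5. not Box Box (c implies a), u
6. c implies a, u
7. a, u
8. not b and a, v
9. not b, v
10. a, v
11. c implies a, v
12. not Box (c implies a), w
13. c implies a, w
14. a, w
15. not (c implies a), x
16. c, x
17. not a, x
18. c implies a, x
19. a, x
Accessibility: uRu, uRv, uRw, uRx, vRv, wRw, wRx, xRx
Branch closes: a and not a both at x.
All branches of the negation close; one closing branch shown above.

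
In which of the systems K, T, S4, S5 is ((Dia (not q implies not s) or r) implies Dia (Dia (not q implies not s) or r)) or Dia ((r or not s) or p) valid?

T, S4, S5

K-tableau for the negation not (((Dia (not q implies not s) or r) implies Dia (Dia (not q implies not s) or r)) or Dia ((r or not s) or p)):
1. not (((Dia (not q implies not s) or r) implies Dia (Dia (not q implies not s) or r)) or Dia ((r or not s) or p)), u
2. not ((Dia (not q implies not s) or r) implies Dia (Dia (not q implies not s) or r)), u
3. not Dia ((r or not s) or p), u
4. Dia (not q implies not s) or r, u
5. not Dia (Dia (not q implies not s) or r), u
6. r, u
Complete open branch: countermodel on a K-frame, so not valid in K.
T-tableau for the negation not (((Dia (not q implies not s) or r) implies Dia (Dia (not q implies not s) or r)) or Dia ((r or not s) or p)):
1. not (((Dia (not q implies not s) or r) implies Dia (Dia (not q implies not s) or r)) or Dia ((r or not s) or p)), u
2. not ((Dia (not q implies not s) or r) implies Dia (Dia (not q implies not s) or r)), u
3. not Dia ((r or not s) or p), u
4. Dia (not q implies not s) or r, u
5. not Dia (Dia (not q implies not s) or r), u
6. not ((r or not s) or p), u
7. not (r or not s), u
8. not p, u
9. not r, u
10. s, u
11. not (Dia (not q implies not s) or r), u
12. not Dia (not q implies not s), u
13. not (not q implies not s), u
14. not q, u
15. Dia (not q implies not s), u
16. not q implies not s, v
17. not ((r or not s) or p), v
18. not (r or not s), v
19. not p, v
20. not r, v
21. s, v
22. not (Dia (not q implies not s) or r), v
23. not Dia (not q implies not s), v
24. not (not q implies not s), v
25. not q, v
26. not s, v
Accessibility: uRu, uRv, vRv
Branch closes: s and not s both at v.
Every branch closes (one shown): valid in T, hence also in S4, S5 (every theorem of T is a theorem of S4 and S5).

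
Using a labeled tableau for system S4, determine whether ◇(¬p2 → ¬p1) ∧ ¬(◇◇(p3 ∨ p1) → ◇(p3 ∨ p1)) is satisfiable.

Unsatisfiable

1. ◇(¬p2 → ¬p1) ∧ ¬(◇◇(p3 ∨ p1) → ◇(p3 ∨ p1)), 0
2. ◇(¬p2 → ¬p1), 0
3. ¬(◇◇(p3 ∨ p1) → ◇(p3 ∨ p1)), 0
4. ◇◇(p3 ∨ p1), 0
5. ¬◇(p3 ∨ p1), 0
6. ¬(p3 ∨ p1), 0
7. ¬p3, 0
8. ¬p1, 0
9. ¬p2 → ¬p1, 1
10. ¬(p3 ∨ p1), 1
11. ¬p3, 1
12. ¬p1, 1
13. ◇(p3 ∨ p1), 2
14. ¬(p3 ∨ p1), 2
15. ¬p3, 2
16. ¬p1, 2
17. p3 ∨ p1, 3
18. ¬(p3 ∨ p1), 3
19. ¬p3, 3
20. ¬p1, 3
21. p1, 3
Accessibility: 0R0, 0R1, 0R2, 0R3, 1R1, 2R2, 2R3, 3R3
Branch closes: p1 and ¬p1 both at 3.
(One branch shown.) All branches close.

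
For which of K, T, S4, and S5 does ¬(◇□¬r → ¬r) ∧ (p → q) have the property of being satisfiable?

S4-tableau for the formula:
1. ¬(◇□¬r → ¬r) ∧ (p → q), u
2. ¬(◇□¬r → ¬r), u
3. p → q, u
4. ◇□¬r, u
5. r, u
6. q, u
7. □¬r, v
8. ¬r, v
Accessibility: uRu, uRv, vRv
Complete open branch: satisfiable in S4, hence also in K, T (this S4-model is also a K-model and a T-model).
S5-tableau for the formula:
1. ¬(◇□¬r → ¬r) ∧ (p → q), u
2. ¬(◇□¬r → ¬r), u
3. p → q, u
4. ◇□¬r, u
5. r, u
6. q, u
7. □¬r, v
8. ¬r, u
Accessibility: uRu, uRv, vRu, vRv
Branch closes: r and ¬r both at u.
Every branch closes (one shown): unsatisfiable in S5.

K, T, S4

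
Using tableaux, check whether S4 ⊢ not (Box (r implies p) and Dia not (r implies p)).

Tableau for the negation Box (r implies p) and Dia not (r implies p):
1. Box (r implies p) and Dia not (r implies p), u
2. Box (r implies p), u
3. Dia not (r implies p), u
4. r implies p, u
5. p, u
6. not (r implies p), v
7. r, v
8. not p, v
9. r implies p, v
10. p, v
Accessibility: uRu, uRv, vRv
Branch closes: p and not p both at v.
All branches of the negation close; one closing branch shown above.

Yes, valid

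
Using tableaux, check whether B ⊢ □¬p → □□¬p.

Tableau for the negation ¬(□¬p → □□¬p):
1. ¬(□¬p → □□¬p), u
2. □¬p, u
3. ¬□□¬p, u
4. ¬p, u
5. ¬□¬p, v
6. ¬p, v
7. p, w
Accessibility: uRu, uRv, vRu, vRv, vRw, wRv, wRw
The negation has an open branch (countermodel exists).

Not valid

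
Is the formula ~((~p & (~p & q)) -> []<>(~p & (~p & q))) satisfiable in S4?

Satisfiable

1. ~((~p & (~p & q)) -> []<>(~p & (~p & q))), w0
2. ~p & (~p & q), w0
3. ~[]<>(~p & (~p & q)), w0
4. ~p, w0
5. ~p & q, w0
6. q, w0
7. ~<>(~p & (~p & q)), w1
8. ~(~p & (~p & q)), w1
9. ~(~p & q), w1
10. ~q, w1
Accessibility: w0Rw0, w0Rw1, w1Rw1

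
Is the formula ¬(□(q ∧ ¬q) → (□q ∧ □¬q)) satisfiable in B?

1. ¬(□(q ∧ ¬q) → (□q ∧ □¬q)), u
2. □(q ∧ ¬q), u
3. ¬(□q ∧ □¬q), u
4. q ∧ ¬q, u
5. q, u
6. ¬q, u
Accessibility: uRu
Branch closes: q and ¬q both at u.
Every branch closes; the branch above is one of them.

No, unsatisfiable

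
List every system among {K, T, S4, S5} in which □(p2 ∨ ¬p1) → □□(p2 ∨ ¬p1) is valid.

S4-tableau for the negation ¬(□(p2 ∨ ¬p1) → □□(p2 ∨ ¬p1)):
1. ¬(□(p2 ∨ ¬p1) → □□(p2 ∨ ¬p1)), 0
2. □(p2 ∨ ¬p1), 0   [¬→-rule on 1]
3. ¬□□(p2 ∨ ¬p1), 0   [¬→-rule on 1]
4. p2 ∨ ¬p1, 0   [□-rule on 2 via 0R0]
5. ¬p1, 0   [∨-rule on 4 (branches; this branch)]
6. ¬□(p2 ∨ ¬p1), 1   [¬□-rule on 3: fresh world 1, 0R1]
7. p2 ∨ ¬p1, 1   [□-rule on 2 via 0R1]
8. ¬p1, 1   [∨-rule on 7 (branches; this branch)]
9. ¬(p2 ∨ ¬p1), 2   [¬□-rule on 6: fresh world 2, 1R2]
10. ¬p2, 2   [¬∨-rule on 9]
11. p1, 2   [¬∨-rule on 9]
12. p2 ∨ ¬p1, 2   [□-rule on 2 via 0R2]
13. ¬p1, 2   [∨-rule on 12 (branches; this branch)]
Accessibility: 0R0, 0R1, 0R2, 1R1, 1R2, 2R2
Branch closes: p1 and ¬p1 both at 2.
Every branch closes (one shown): valid in S4, hence also in S5 (every theorem of S4 is a theorem of S5).
T-tableau for the negation ¬(□(p2 ∨ ¬p1) → □□(p2 ∨ ¬p1)):
1. ¬(□(p2 ∨ ¬p1) → □□(p2 ∨ ¬p1)), 0
2. □(p2 ∨ ¬p1), 0   [¬→-rule on 1]
3. ¬□□(p2 ∨ ¬p1), 0   [¬→-rule on 1]
4. p2 ∨ ¬p1, 0   [□-rule on 2 via 0R0]
5. ¬p1, 0   [∨-rule on 4 (branches; this branch)]
6. ¬□(p2 ∨ ¬p1), 1   [¬□-rule on 3: fresh world 1, 0R1]
7. p2 ∨ ¬p1, 1   [□-rule on 2 via 0R1]
8. ¬p1, 1   [∨-rule on 7 (branches; this branch)]
9. ¬(p2 ∨ ¬p1), 2   [¬□-rule on 6: fresh world 2, 1R2]
10. ¬p2, 2   [¬∨-rule on 9]
11. p1, 2   [¬∨-rule on 9]
Accessibility: 0R0, 0R1, 1R1, 1R2, 2R2
Complete open branch: countermodel on a T-frame, so not valid in T, nor in K (the same frame is also a K-frame).

S4, S5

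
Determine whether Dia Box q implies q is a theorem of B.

Yes, valid

Tableau for the negation not (Dia Box q implies q):
1. not (Dia Box q implies q), w0
2. Dia Box q, w0   [neg-implies-rule on 1]
3. not q, w0   [neg-implies-rule on 1]
4. Box q, w1   [Dia-rule on 2: fresh world w1, w0Rw1]
5. q, w0   [Box-rule on 4 via w1Rw0]
Accessibility: w0Rw0, w0Rw1, w1Rw0, w1Rw1
Branch closes: q and not q both at w0.
Every branch of the negation's tableau closes; the branch above is one of them.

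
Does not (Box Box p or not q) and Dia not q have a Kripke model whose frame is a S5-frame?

1. not (Box Box p or not q) and Dia not q, 0
2. not (Box Box p or not q), 0
3. Dia not q, 0
4. not Box Box p, 0
5. q, 0
6. not q, 1
7. not Box p, 2
8. not p, 3
Accessibility: 0R0, 0R1, 0R2, 0R3, 1R0, 1R1, 1R2, 1R3, 2R0, 2R1, 2R2, 2R3, 3R0, 3R1, 3R2, 3R3

Satisfiable (open branch found)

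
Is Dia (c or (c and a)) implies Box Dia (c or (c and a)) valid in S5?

Tableau for the negation not (Dia (c or (c and a)) implies Box Dia (c or (c and a))):
1. not (Dia (c or (c and a)) implies Box Dia (c or (c and a))), 0
2. Dia (c or (c and a)), 0   [neg-implies-rule on 1]
3. not Box Dia (c or (c and a)), 0   [neg-implies-rule on 1]
4. c or (c and a), 1   [Dia-rule on 2: fresh world 1, 0R1]
5. c and a, 1   [or-rule on 4 (branches; this branch)]
6. c, 1   [and-rule on 5]
7. a, 1   [and-rule on 5]
8. not Dia (c or (c and a)), 2   [neg-Box-rule on 3: fresh world 2, 0R2]
9. not (c or (c and a)), 0   [neg-Dia-rule on 8 via 2R0]
10. not c, 0   [neg-or-rule on 9]
11. not (c and a), 0   [neg-or-rule on 9]
12. not (c or (c and a)), 1   [neg-Dia-rule on 8 via 2R1]
13. not c, 1   [neg-or-rule on 12]
14. not (c and a), 1   [neg-or-rule on 12]
Accessibility: 0R0, 0R1, 0R2, 1R0, 1R1, 1R2, 2R0, 2R1, 2R2
Branch closes: c and not c both at 1.
Every branch of the negation's tableau closes; the branch above is one of them.

Yes, valid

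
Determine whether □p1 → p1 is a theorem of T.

Valid

Tableau for the negation ¬(□p1 → p1):
1. ¬(□p1 → p1), w0
2. □p1, w0
3. ¬p1, w0
4. p1, w0
Accessibility: w0Rw0
Branch closes: p1 and ¬p1 both at w0.
All branches of the negation close; one closing branch shown above.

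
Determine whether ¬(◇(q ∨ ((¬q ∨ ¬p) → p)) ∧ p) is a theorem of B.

No, not valid

Tableau for the negation ◇(q ∨ ((¬q ∨ ¬p) → p)) ∧ p:
1. ◇(q ∨ ((¬q ∨ ¬p) → p)) ∧ p, u
2. ◇(q ∨ ((¬q ∨ ¬p) → p)), u
3. p, u
4. q ∨ ((¬q ∨ ¬p) → p), v
5. (¬q ∨ ¬p) → p, v
6. p, v
Accessibility: uRu, uRv, vRu, vRv
The negation has an open branch (countermodel exists).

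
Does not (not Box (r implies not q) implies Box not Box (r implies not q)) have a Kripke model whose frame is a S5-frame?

1. not (not Box (r implies not q) implies Box not Box (r implies not q)), w0
2. not Box (r implies not q), w0   [neg-implies-rule on 1]
3. not Box not Box (r implies not q), w0   [neg-implies-rule on 1]
4. not (r implies not q), w1   [neg-Box-rule on 2: fresh world w1, w0Rw1]
5. r, w1   [neg-implies-rule on 4]
6. q, w1   [neg-implies-rule on 4]
7. Box (r implies not q), w2   [neg-Box-rule on 3: fresh world w2, w0Rw2]
8. r implies not q, w0   [Box-rule on 7 via w2Rw0]
9. r implies not q, w1   [Box-rule on 7 via w2Rw1]
10. r implies not q, w2   [Box-rule on 7 via w2Rw2]
11. not q, w0   [implies-rule on 8 (branches; this branch)]
12. not q, w1   [implies-rule on 9 (branches; this branch)]
Accessibility: w0Rw0, w0Rw1, w0Rw2, w1Rw0, w1Rw1, w1Rw2, w2Rw0, w2Rw1, w2Rw2
Branch closes: q and not q both at w1.
All branches of the tableau close; one closing branch shown above.

Unsatisfiable (every branch closes)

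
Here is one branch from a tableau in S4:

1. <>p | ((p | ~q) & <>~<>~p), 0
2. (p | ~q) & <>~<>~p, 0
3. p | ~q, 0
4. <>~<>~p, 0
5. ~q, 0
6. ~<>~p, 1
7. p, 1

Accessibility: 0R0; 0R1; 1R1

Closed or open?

No atom appears with both signs at the same world.

Not closed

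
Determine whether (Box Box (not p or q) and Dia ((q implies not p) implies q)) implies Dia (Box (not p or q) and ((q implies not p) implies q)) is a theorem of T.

Tableau for the negation not ((Box Box (not p or q) and Dia ((q implies not p) implies q)) implies Dia (Box (not p or q) and ((q implies not p) implies q))):
1. not ((Box Box (not p or q) and Dia ((q implies not p) implies q)) implies Dia (Box (not p or q) and ((q implies not p) implies q))), w0
2. Box Box (not p or q) and Dia ((q implies not p) implies q), w0   [neg-implies-rule on 1]
3. not Dia (Box (not p or q) and ((q implies not p) implies q)), w0   [neg-implies-rule on 1]
4. Box Box (not p or q), w0   [and-rule on 2]
5. Dia ((q implies not p) implies q), w0   [and-rule on 2]
6. not (Box (not p or q) and ((q implies not p) implies q)), w0   [neg-Dia-rule on 3 via w0Rw0]
7. Box (not p or q), w0   [Box-rule on 4 via w0Rw0]
8. not p or q, w0   [Box-rule on 7 via w0Rw0]
9. not Box (not p or q), w0   [neg-and-rule on 6 (branches; this branch)]
10. q, w0   [or-rule on 8 (branches; this branch)]
11. (q implies not p) implies q, w1   [Dia-rule on 5: fresh world w1, w0Rw1]
12. not (Box (not p or q) and ((q implies not p) implies q)), w1   [neg-Dia-rule on 3 via w0Rw1]
13. Box (not p or q), w1   [Box-rule on 4 via w0Rw1]
14. not p or q, w1   [Box-rule on 7 via w0Rw1]
15. not (q implies not p), w1   [implies-rule on 11 (branches; this branch)]
16. q, w1   [neg-implies-rule on 15]
17. p, w1   [neg-implies-rule on 15]
18. not Box (not p or q), w1   [neg-and-rule on 12 (branches; this branch)]
19. not (not p or q), w2   [neg-Box-rule on 9: fresh world w2, w0Rw2]
20. p, w2   [neg-or-rule on 19]
21. not q, w2   [neg-or-rule on 19]
22. not (Box (not p or q) and ((q implies not p) implies q)), w2   [neg-Dia-rule on 3 via w0Rw2]
23. Box (not p or q), w2   [Box-rule on 4 via w0Rw2]
24. not p or q, w2   [Box-rule on 7 via w0Rw2]
25. not ((q implies not p) implies q), w2   [neg-and-rule on 22 (branches; this branch)]
26. q implies not p, w2   [neg-implies-rule on 25]
27. q, w2   [or-rule on 24 (branches; this branch)]
Accessibility: w0Rw0, w0Rw1, w0Rw2, w1Rw1, w2Rw2
Branch closes: q and not q both at w2.
All branches of the negation close; one closing branch shown above.

Valid in T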